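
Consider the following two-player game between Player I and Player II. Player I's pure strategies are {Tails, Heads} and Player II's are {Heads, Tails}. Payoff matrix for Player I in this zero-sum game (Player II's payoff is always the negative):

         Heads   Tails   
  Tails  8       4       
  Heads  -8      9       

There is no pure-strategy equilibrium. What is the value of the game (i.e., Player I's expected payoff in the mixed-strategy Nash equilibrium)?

Set Player I's expected payoff from Tails equal to that from Heads:
  Player I's expected payoff from Tails: q·8 + (1−q)·4 = 4q + 4
  Player I's expected payoff from Heads: q·(-8) + (1−q)·9 = -17q + 9
  4q + 4 = -17q + 9  ⇒  21q = 5  ⇒  q = 5/21.
The value is Player I's expected payoff against this mix (using Tails): (5/21)·8 + (16/21)·4 = 104/21.

v = 104/21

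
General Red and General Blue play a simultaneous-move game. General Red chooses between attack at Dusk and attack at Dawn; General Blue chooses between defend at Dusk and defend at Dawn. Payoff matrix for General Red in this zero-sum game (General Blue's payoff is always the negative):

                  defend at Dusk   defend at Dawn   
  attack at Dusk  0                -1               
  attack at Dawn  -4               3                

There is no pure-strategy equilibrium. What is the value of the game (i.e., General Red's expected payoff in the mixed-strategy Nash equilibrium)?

v = -1/2

General Blue's mix must leave General Red indifferent between attack at Dusk and attack at Dawn.
  General Red's payoff to attack at Dusk: q·0 + (1−q)·(-1) = q - 1
  General Red's payoff to attack at Dawn: q·(-4) + (1−q)·3 = -7q + 3
  q - 1 = -7q + 3  ⇒  8q = 4  ⇒  q = 1/2.
The value is General Red's expected payoff against this mix (using attack at Dusk): (1/2)·0 + (1/2)·(-1) = -1/2.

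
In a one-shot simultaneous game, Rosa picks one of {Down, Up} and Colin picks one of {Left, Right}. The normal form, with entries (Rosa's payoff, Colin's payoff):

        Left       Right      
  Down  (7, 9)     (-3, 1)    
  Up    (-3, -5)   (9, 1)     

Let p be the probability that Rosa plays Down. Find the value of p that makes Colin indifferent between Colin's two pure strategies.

For Colin to be willing to mix, Colin must be indifferent between Left and Right, which pins down Rosa's mix.
  Colin's payoff from Left: p·9 + (1−p)·(-5) = 14p - 5
  Colin's payoff from Right: p·1 + (1−p)·1 = 1
  14p - 5 = 1  ⇒  14p = 6  ⇒  p = 3/7.

p = 3/7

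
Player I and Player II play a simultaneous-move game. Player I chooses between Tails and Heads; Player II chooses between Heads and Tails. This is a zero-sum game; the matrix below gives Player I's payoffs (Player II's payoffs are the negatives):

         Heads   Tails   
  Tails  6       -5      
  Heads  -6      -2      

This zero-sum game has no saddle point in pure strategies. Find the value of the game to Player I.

Set Player I's expected payoff from Tails equal to that from Heads:
  Player I's expected payoff from Tails: q·6 + (1−q)·(-5) = 11q - 5
  Player I's expected payoff from Heads: q·(-6) + (1−q)·(-2) = -4q - 2
  11q - 5 = -4q - 2  ⇒  15q = 3  ⇒  q = 1/5.
The value is Player I's expected payoff against this mix (using Tails): (1/5)·6 + (4/5)·(-5) = -14/5.

v = -14/5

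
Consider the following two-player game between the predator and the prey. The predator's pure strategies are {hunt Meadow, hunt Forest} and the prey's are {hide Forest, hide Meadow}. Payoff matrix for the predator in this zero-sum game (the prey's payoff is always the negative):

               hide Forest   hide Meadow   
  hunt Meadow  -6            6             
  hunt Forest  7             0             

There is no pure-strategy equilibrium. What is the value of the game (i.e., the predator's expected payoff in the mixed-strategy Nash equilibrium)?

v = 42/19

For the predator to be willing to mix, the predator must be indifferent between hunt Meadow and hunt Forest, which pins down the prey's mix.
  the predator's payoff from hunt Meadow: q·(-6) + (1−q)·6 = -12q + 6
  the predator's payoff from hunt Forest: q·7 + (1−q)·0 = 7q
  -12q + 6 = 7q  ⇒  -19q = -6  ⇒  q = 6/19.
The value is the predator's expected payoff against this mix (using hunt Meadow): (6/19)·(-6) + (13/19)·6 = 42/19.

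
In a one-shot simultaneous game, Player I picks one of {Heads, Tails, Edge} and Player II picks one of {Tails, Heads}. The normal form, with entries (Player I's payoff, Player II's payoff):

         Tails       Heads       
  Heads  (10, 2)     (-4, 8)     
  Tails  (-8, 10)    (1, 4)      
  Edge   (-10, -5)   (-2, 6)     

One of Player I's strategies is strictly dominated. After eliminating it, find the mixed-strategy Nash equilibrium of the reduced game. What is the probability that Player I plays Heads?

Player I's strategy Edge is strictly dominated by Tails: -8 > -10 and 1 > -2. Eliminate Edge.
In a mixed equilibrium Player II is indifferent between Tails and Heads; this condition fixes p.
  Player II's payoff from Tails: p·2 + (1−p)·10 = -8p + 10
  Player II's payoff from Heads: p·8 + (1−p)·4 = 4p + 4
  -8p + 10 = 4p + 4  ⇒  -12p = -6  ⇒  p = 1/2.

p = 1/2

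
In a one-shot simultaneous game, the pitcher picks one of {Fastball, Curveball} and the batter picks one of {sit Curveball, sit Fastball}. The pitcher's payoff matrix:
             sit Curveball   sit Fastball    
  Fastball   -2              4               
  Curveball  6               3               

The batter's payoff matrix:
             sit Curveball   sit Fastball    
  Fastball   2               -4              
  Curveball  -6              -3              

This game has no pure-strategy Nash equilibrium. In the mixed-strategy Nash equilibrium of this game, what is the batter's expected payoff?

-10/3

Set the batter's expected payoff from sit Curveball equal to that from sit Fastball:
  the batter's payoff from sit Curveball: p·2 + (1−p)·(-6) = 8p - 6
  the batter's payoff from sit Fastball: p·(-4) + (1−p)·(-3) = -p - 3
  8p - 6 = -p - 3  ⇒  9p = 3  ⇒  p = 1/3.
At equilibrium the batter is indifferent across columns, so the batter's payoff equals the payoff from sit Curveball: (1/3)·2 + (2/3)·(-6) = -10/3.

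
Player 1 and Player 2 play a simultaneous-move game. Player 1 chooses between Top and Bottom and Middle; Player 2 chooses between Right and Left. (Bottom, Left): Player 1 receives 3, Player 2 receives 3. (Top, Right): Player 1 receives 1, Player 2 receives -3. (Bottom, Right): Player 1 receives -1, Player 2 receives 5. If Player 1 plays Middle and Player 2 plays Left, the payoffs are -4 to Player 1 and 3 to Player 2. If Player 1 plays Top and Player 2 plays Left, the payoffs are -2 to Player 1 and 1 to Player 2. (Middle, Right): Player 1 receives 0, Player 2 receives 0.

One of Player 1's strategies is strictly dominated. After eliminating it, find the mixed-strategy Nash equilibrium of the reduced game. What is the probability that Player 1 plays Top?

p = 1/3

Player 1's strategy Middle is strictly dominated by Top: 1 > 0 and -2 > -4. Eliminate Middle.
Set Player 2's expected payoff from Right equal to that from Left:
  Player 2's payoff to Right: p·(-3) + (1−p)·5 = -8p + 5
  Player 2's payoff to Left: p·1 + (1−p)·3 = -2p + 3
  -8p + 5 = -2p + 3  ⇒  -6p = -2  ⇒  p = 1/3.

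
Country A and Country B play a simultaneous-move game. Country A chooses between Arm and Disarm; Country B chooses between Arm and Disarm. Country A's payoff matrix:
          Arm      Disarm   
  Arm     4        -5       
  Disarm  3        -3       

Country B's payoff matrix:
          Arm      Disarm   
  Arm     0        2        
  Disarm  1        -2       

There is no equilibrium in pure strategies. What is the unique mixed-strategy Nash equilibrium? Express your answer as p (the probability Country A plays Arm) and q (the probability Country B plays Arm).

p = 3/5, q = 2/3

In a mixed equilibrium Country B is indifferent between Arm and Disarm; this condition fixes p.
  Country B's expected payoff from Arm: p·0 + (1−p)·1 = -p + 1
  Country B's expected payoff from Disarm: p·2 + (1−p)·(-2) = 4p - 2
  -p + 1 = 4p - 2  ⇒  -5p = -3  ⇒  p = 3/5.
In a mixed equilibrium Country A is indifferent between Arm and Disarm; this condition fixes q.
  Country A's payoff to Arm: q·4 + (1−q)·(-5) = 9q - 5
  Country A's payoff to Disarm: q·3 + (1−q)·(-3) = 6q - 3
  9q - 5 = 6q - 3  ⇒  3q = 2  ⇒  q = 2/3.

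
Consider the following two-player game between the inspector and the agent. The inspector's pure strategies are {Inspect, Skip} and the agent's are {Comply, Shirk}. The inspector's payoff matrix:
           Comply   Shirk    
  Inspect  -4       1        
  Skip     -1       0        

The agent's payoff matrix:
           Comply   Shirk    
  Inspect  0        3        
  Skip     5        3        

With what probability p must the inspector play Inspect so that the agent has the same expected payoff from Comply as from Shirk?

Set the agent's expected payoff from Comply equal to that from Shirk:
  the agent's payoff from Comply: p·0 + (1−p)·5 = -5p + 5
  the agent's payoff from Shirk: p·3 + (1−p)·3 = 3
  -5p + 5 = 3  ⇒  -5p = -2  ⇒  p = 2/5.

p = 2/5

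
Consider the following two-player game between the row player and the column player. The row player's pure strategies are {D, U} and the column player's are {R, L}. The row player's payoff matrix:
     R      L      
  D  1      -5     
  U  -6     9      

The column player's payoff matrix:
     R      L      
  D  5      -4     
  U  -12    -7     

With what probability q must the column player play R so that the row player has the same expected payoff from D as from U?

For the row player to be willing to mix, the row player must be indifferent between D and U, which pins down the column player's mix.
  the row player's payoff to D: q·1 + (1−q)·(-5) = 6q - 5
  the row player's payoff to U: q·(-6) + (1−q)·9 = -15q + 9
  6q - 5 = -15q + 9  ⇒  21q = 14  ⇒  q = 2/3.

q = 2/3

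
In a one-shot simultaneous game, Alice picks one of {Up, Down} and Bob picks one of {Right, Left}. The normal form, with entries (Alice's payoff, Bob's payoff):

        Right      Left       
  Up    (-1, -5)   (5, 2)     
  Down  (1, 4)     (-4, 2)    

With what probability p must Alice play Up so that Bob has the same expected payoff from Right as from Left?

Alice's mix must leave Bob indifferent between Right and Left.
  Bob's payoff from Right: p·(-5) + (1−p)·4 = -9p + 4
  Bob's payoff from Left: p·2 + (1−p)·2 = 2
  -9p + 4 = 2  ⇒  -9p = -2  ⇒  p = 2/9.

p = 2/9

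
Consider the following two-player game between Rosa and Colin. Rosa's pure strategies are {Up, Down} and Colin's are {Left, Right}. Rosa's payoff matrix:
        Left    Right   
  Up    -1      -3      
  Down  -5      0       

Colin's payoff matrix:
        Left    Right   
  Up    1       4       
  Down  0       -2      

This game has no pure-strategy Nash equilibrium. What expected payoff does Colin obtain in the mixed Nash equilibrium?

2/5

Colin's indifference between Left and Right determines Rosa's mixing probability p:
  Colin's payoff to Left: p·1 + (1−p)·0 = p
  Colin's payoff to Right: p·4 + (1−p)·(-2) = 6p - 2
  p = 6p - 2  ⇒  -5p = -2  ⇒  p = 2/5.
At equilibrium Colin is indifferent across columns, so Colin's payoff equals the payoff from Left: (2/5)·1 + (3/5)·0 = 2/5.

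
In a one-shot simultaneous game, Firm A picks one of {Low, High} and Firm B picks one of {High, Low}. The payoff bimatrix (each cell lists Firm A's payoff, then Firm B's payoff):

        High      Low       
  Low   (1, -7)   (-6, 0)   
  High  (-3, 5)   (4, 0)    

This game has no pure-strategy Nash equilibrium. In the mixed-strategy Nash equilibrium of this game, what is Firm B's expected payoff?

In a mixed equilibrium Firm B is indifferent between High and Low; this condition fixes p.
  Firm B's expected payoff from High: p·(-7) + (1−p)·5 = -12p + 5
  Firm B's expected payoff from Low: p·0 + (1−p)·0 = 0
  -12p + 5 = 0  ⇒  -12p = -5  ⇒  p = 5/12.
At equilibrium Firm B is indifferent across columns, so Firm B's payoff equals the payoff from High: (5/12)·(-7) + (7/12)·5 = 0.

0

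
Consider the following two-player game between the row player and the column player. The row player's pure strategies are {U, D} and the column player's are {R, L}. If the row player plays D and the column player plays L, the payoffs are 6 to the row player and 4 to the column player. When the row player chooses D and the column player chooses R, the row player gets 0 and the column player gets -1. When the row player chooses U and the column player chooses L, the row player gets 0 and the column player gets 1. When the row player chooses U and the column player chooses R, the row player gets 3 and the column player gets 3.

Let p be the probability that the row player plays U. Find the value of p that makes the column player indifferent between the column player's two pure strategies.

In a mixed equilibrium the column player is indifferent between R and L; this condition fixes p.
  the column player's expected payoff from R: p·3 + (1−p)·(-1) = 4p - 1
  the column player's expected payoff from L: p·1 + (1−p)·4 = -3p + 4
  4p - 1 = -3p + 4  ⇒  7p = 5  ⇒  p = 5/7.

p = 5/7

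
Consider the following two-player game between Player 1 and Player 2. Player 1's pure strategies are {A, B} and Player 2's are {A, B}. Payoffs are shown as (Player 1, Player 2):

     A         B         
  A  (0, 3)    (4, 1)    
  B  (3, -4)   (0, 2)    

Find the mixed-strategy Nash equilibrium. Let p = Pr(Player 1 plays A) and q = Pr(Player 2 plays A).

Set Player 2's expected payoff from A equal to that from B:
  Player 2's expected payoff from A: p·3 + (1−p)·(-4) = 7p - 4
  Player 2's expected payoff from B: p·1 + (1−p)·2 = -p + 2
  7p - 4 = -p + 2  ⇒  8p = 6  ⇒  p = 3/4.
Player 2's mix must leave Player 1 indifferent between A and B.
  Player 1's expected payoff from A: q·0 + (1−q)·4 = -4q + 4
  Player 1's expected payoff from B: q·3 + (1−q)·0 = 3q
  -4q + 4 = 3q  ⇒  -7q = -4  ⇒  q = 4/7.

p = 3/4, q = 4/7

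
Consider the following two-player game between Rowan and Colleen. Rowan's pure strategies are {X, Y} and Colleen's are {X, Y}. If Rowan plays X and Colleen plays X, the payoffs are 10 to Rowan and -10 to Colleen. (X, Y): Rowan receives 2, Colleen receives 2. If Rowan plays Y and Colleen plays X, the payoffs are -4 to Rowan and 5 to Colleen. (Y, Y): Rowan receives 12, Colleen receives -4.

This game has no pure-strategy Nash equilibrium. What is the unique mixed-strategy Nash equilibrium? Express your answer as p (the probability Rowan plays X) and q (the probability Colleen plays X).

For Colleen to be willing to mix, Colleen must be indifferent between X and Y, which pins down Rowan's mix.
  Colleen's expected payoff from X: p·(-10) + (1−p)·5 = -15p + 5
  Colleen's expected payoff from Y: p·2 + (1−p)·(-4) = 6p - 4
  -15p + 5 = 6p - 4  ⇒  -21p = -9  ⇒  p = 3/7.
Set Rowan's expected payoff from X equal to that from Y:
  Rowan's expected payoff from X: q·10 + (1−q)·2 = 8q + 2
  Rowan's expected payoff from Y: q·(-4) + (1−q)·12 = -16q + 12
  8q + 2 = -16q + 12  ⇒  24q = 10  ⇒  q = 5/12.

p = 3/7, q = 5/12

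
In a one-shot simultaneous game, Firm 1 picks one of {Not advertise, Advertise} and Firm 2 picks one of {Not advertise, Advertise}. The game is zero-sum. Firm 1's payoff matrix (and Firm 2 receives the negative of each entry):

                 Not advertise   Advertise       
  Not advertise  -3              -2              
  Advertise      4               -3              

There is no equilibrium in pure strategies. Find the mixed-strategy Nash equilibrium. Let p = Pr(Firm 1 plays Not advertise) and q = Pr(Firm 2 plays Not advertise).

p = 7/8, q = 1/8

For Firm 2 to be willing to mix, Firm 2 must be indifferent between Not advertise and Advertise, which pins down Firm 1's mix.
  Firm 2's payoff from Not advertise: p·3 + (1−p)·(-4) = 7p - 4
  Firm 2's payoff from Advertise: p·2 + (1−p)·3 = -p + 3
  7p - 4 = -p + 3  ⇒  8p = 7  ⇒  p = 7/8.
Firm 2's mix must leave Firm 1 indifferent between Not advertise and Advertise.
  Firm 1's payoff from Not advertise: q·(-3) + (1−q)·(-2) = -q - 2
  Firm 1's payoff from Advertise: q·4 + (1−q)·(-3) = 7q - 3
  -q - 2 = 7q - 3  ⇒  -8q = -1  ⇒  q = 1/8.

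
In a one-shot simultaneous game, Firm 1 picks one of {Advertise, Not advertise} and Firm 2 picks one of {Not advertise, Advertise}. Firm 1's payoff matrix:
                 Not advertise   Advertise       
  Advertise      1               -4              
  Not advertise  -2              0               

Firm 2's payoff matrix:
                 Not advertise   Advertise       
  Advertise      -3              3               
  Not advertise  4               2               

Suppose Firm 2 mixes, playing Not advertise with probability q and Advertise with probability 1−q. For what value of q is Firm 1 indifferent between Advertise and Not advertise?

Set Firm 1's expected payoff from Advertise equal to that from Not advertise:
  Firm 1's expected payoff from Advertise: q·1 + (1−q)·(-4) = 5q - 4
  Firm 1's expected payoff from Not advertise: q·(-2) + (1−q)·0 = -2q
  5q - 4 = -2q  ⇒  7q = 4  ⇒  q = 4/7.

q = 4/7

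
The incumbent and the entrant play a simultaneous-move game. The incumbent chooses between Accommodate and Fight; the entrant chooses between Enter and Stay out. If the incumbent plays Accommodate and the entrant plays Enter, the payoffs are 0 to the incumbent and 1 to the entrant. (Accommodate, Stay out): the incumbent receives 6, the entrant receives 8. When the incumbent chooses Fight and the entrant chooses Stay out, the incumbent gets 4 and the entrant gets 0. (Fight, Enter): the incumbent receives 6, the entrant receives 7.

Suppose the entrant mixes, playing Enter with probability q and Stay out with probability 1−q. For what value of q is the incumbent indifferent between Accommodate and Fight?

q = 1/4

Set the incumbent's expected payoff from Accommodate equal to that from Fight:
  the incumbent's payoff to Accommodate: q·0 + (1−q)·6 = -6q + 6
  the incumbent's payoff to Fight: q·6 + (1−q)·4 = 2q + 4
  -6q + 6 = 2q + 4  ⇒  -8q = -2  ⇒  q = 1/4.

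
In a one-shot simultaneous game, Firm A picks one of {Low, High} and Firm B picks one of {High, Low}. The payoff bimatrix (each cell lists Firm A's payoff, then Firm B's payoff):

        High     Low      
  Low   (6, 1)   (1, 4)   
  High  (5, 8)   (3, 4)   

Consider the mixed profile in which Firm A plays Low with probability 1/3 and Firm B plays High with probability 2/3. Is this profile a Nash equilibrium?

No

Given Firm A's mix p = 1/3, Firm B's payoff from High is 17/3 but from Low is 4. Firm B strictly prefers High, so Firm B would not mix.
So the proposed profile is not a Nash equilibrium.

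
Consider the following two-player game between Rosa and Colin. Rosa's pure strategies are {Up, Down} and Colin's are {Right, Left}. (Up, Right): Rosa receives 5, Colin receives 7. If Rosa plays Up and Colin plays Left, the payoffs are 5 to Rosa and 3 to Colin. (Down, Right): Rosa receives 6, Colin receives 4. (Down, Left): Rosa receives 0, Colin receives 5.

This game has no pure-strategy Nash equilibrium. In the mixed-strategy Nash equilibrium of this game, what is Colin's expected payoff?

Set Colin's expected payoff from Right equal to that from Left:
  Colin's payoff to Right: p·7 + (1−p)·4 = 3p + 4
  Colin's payoff to Left: p·3 + (1−p)·5 = -2p + 5
  3p + 4 = -2p + 5  ⇒  5p = 1  ⇒  p = 1/5.
At equilibrium Colin is indifferent across columns, so Colin's payoff equals the payoff from Right: (1/5)·7 + (4/5)·4 = 23/5.

23/5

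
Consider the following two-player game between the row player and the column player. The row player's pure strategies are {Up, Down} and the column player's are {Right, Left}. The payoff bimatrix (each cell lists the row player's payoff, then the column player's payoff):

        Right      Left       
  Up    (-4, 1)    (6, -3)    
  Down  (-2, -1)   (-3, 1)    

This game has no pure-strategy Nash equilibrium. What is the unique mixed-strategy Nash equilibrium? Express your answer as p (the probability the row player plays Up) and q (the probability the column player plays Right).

The row player's mix must leave the column player indifferent between Right and Left.
  the column player's payoff to Right: p·1 + (1−p)·(-1) = 2p - 1
  the column player's payoff to Left: p·(-3) + (1−p)·1 = -4p + 1
  2p - 1 = -4p + 1  ⇒  6p = 2  ⇒  p = 1/3.
For the row player to be willing to mix, the row player must be indifferent between Up and Down, which pins down the column player's mix.
  the row player's payoff from Up: q·(-4) + (1−q)·6 = -10q + 6
  the row player's payoff from Down: q·(-2) + (1−q)·(-3) = q - 3
  -10q + 6 = q - 3  ⇒  -11q = -9  ⇒  q = 9/11.

p = 1/3, q = 9/11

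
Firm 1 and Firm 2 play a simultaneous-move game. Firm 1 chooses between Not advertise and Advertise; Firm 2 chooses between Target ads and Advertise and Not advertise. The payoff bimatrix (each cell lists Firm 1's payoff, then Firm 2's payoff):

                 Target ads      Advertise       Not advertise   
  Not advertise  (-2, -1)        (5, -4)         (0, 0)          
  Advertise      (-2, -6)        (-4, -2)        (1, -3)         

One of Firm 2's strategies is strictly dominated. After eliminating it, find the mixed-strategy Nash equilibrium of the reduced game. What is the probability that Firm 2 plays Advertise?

Firm 2's strategy Target ads is strictly dominated by Not advertise: 0 > -1 and -3 > -6. Eliminate Target ads.
Set Firm 1's expected payoff from Not advertise equal to that from Advertise:
  Firm 1's payoff to Not advertise: q·5 + (1−q)·0 = 5q
  Firm 1's payoff to Advertise: q·(-4) + (1−q)·1 = -5q + 1
  5q = -5q + 1  ⇒  10q = 1  ⇒  q = 1/10.

q = 1/10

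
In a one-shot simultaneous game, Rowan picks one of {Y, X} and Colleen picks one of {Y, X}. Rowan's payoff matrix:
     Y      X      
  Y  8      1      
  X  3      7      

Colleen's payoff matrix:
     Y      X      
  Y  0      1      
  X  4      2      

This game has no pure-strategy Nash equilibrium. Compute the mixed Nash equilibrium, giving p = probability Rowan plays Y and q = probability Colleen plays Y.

p = 2/3, q = 6/11

Set Colleen's expected payoff from Y equal to that from X:
  Colleen's expected payoff from Y: p·0 + (1−p)·4 = -4p + 4
  Colleen's expected payoff from X: p·1 + (1−p)·2 = -p + 2
  -4p + 4 = -p + 2  ⇒  -3p = -2  ⇒  p = 2/3.
Colleen's mix must leave Rowan indifferent between Y and X.
  Rowan's payoff from Y: q·8 + (1−q)·1 = 7q + 1
  Rowan's payoff from X: q·3 + (1−q)·7 = -4q + 7
  7q + 1 = -4q + 7  ⇒  11q = 6  ⇒  q = 6/11.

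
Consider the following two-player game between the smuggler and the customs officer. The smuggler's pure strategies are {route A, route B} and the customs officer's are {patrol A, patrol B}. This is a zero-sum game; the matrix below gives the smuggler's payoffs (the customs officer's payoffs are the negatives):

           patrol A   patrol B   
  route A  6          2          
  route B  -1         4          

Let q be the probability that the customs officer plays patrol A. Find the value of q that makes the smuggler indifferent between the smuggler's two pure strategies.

For the smuggler to be willing to mix, the smuggler must be indifferent between route A and route B, which pins down the customs officer's mix.
  the smuggler's expected payoff from route A: q·6 + (1−q)·2 = 4q + 2
  the smuggler's expected payoff from route B: q·(-1) + (1−q)·4 = -5q + 4
  4q + 2 = -5q + 4  ⇒  9q = 2  ⇒  q = 2/9.

q = 2/9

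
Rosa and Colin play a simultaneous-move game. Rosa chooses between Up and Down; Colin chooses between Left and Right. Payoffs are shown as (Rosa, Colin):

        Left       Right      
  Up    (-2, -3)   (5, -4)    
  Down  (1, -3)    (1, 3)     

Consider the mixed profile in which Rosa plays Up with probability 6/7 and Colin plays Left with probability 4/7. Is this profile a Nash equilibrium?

Yes

Check Colin's indifference given Rosa's mix p = 6/7:
  payoff from Left = -3; payoff from Right = -3 — equal.
Check Rosa's indifference given Colin's mix q = 4/7:
  payoff from Up = 1; payoff from Down = 1 — equal.
Both players are indifferent, so neither can profitably deviate.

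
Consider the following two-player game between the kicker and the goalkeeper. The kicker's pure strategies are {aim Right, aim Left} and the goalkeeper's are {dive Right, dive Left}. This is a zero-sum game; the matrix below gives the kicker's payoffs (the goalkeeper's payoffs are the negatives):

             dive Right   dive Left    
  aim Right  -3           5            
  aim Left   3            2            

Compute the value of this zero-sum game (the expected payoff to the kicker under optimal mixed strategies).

Set the kicker's expected payoff from aim Right equal to that from aim Left:
  the kicker's payoff from aim Right: q·(-3) + (1−q)·5 = -8q + 5
  the kicker's payoff from aim Left: q·3 + (1−q)·2 = q + 2
  -8q + 5 = q + 2  ⇒  -9q = -3  ⇒  q = 1/3.
The value is the kicker's expected payoff against this mix (using aim Right): (1/3)·(-3) + (2/3)·5 = 7/3.

v = 7/3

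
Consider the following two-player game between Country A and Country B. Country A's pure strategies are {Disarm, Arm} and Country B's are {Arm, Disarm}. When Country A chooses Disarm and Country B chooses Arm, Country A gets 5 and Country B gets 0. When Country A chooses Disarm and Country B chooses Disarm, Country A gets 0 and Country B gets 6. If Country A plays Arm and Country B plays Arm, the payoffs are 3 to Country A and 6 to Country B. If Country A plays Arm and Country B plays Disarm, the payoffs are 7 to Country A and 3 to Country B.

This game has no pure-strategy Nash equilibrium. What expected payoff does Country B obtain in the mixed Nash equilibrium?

Country B's indifference between Arm and Disarm determines Country A's mixing probability p:
  Country B's expected payoff from Arm: p·0 + (1−p)·6 = -6p + 6
  Country B's expected payoff from Disarm: p·6 + (1−p)·3 = 3p + 3
  -6p + 6 = 3p + 3  ⇒  -9p = -3  ⇒  p = 1/3.
At equilibrium Country B is indifferent across columns, so Country B's payoff equals the payoff from Arm: (1/3)·0 + (2/3)·6 = 4.

4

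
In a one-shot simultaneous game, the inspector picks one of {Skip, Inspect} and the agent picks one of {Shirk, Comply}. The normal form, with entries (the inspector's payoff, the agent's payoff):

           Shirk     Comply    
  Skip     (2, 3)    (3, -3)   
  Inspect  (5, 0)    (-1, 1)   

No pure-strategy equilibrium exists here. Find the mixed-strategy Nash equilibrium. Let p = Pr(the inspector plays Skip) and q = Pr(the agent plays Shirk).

p = 1/7, q = 4/7

In a mixed equilibrium the agent is indifferent between Shirk and Comply; this condition fixes p.
  the agent's payoff from Shirk: p·3 + (1−p)·0 = 3p
  the agent's payoff from Comply: p·(-3) + (1−p)·1 = -4p + 1
  3p = -4p + 1  ⇒  7p = 1  ⇒  p = 1/7.
For the inspector to be willing to mix, the inspector must be indifferent between Skip and Inspect, which pins down the agent's mix.
  the inspector's payoff from Skip: q·2 + (1−q)·3 = -q + 3
  the inspector's payoff from Inspect: q·5 + (1−q)·(-1) = 6q - 1
  -q + 3 = 6q - 1  ⇒  -7q = -4  ⇒  q = 4/7.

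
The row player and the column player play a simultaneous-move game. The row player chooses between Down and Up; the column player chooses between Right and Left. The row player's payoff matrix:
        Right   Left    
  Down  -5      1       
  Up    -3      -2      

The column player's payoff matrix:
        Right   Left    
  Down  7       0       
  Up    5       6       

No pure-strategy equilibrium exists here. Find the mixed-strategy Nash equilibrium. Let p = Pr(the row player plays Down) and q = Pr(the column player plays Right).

Set the column player's expected payoff from Right equal to that from Left:
  the column player's payoff to Right: p·7 + (1−p)·5 = 2p + 5
  the column player's payoff to Left: p·0 + (1−p)·6 = -6p + 6
  2p + 5 = -6p + 6  ⇒  8p = 1  ⇒  p = 1/8.
The column player's mix must leave the row player indifferent between Down and Up.
  the row player's payoff to Down: q·(-5) + (1−q)·1 = -6q + 1
  the row player's payoff to Up: q·(-3) + (1−q)·(-2) = -q - 2
  -6q + 1 = -q - 2  ⇒  -5q = -3  ⇒  q = 3/5.

p = 1/8, q = 3/5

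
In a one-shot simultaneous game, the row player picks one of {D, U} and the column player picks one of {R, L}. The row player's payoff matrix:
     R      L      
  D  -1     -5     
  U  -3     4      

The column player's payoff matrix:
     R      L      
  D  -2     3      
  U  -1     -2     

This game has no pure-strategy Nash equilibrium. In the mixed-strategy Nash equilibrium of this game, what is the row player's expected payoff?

-19/11

Set the row player's expected payoff from D equal to that from U:
  the row player's expected payoff from D: q·(-1) + (1−q)·(-5) = 4q - 5
  the row player's expected payoff from U: q·(-3) + (1−q)·4 = -7q + 4
  4q - 5 = -7q + 4  ⇒  11q = 9  ⇒  q = 9/11.
At equilibrium the row player is indifferent across rows, so the row player's payoff equals the payoff from D: (9/11)·(-1) + (2/11)·(-5) = -19/11.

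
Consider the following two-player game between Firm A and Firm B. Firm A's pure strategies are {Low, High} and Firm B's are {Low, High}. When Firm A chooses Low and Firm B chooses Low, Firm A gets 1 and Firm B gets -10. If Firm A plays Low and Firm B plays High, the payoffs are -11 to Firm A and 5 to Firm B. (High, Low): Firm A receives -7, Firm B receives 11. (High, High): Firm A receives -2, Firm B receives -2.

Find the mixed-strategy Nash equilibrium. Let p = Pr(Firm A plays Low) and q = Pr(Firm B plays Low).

For Firm B to be willing to mix, Firm B must be indifferent between Low and High, which pins down Firm A's mix.
  Firm B's payoff from Low: p·(-10) + (1−p)·11 = -21p + 11
  Firm B's payoff from High: p·5 + (1−p)·(-2) = 7p - 2
  -21p + 11 = 7p - 2  ⇒  -28p = -13  ⇒  p = 13/28.
Set Firm A's expected payoff from Low equal to that from High:
  Firm A's payoff from Low: q·1 + (1−q)·(-11) = 12q - 11
  Firm A's payoff from High: q·(-7) + (1−q)·(-2) = -5q - 2
  12q - 11 = -5q - 2  ⇒  17q = 9  ⇒  q = 9/17.

p = 13/28, q = 9/17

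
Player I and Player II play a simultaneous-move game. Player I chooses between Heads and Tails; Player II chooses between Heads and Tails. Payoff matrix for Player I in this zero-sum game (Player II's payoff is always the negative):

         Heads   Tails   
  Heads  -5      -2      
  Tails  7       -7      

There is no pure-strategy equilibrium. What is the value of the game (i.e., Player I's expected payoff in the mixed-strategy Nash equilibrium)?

In a mixed equilibrium Player I is indifferent between Heads and Tails; this condition fixes q.
  Player I's expected payoff from Heads: q·(-5) + (1−q)·(-2) = -3q - 2
  Player I's expected payoff from Tails: q·7 + (1−q)·(-7) = 14q - 7
  -3q - 2 = 14q - 7  ⇒  -17q = -5  ⇒  q = 5/17.
The value is Player I's expected payoff against this mix (using Heads): (5/17)·(-5) + (12/17)·(-2) = -49/17.

v = -49/17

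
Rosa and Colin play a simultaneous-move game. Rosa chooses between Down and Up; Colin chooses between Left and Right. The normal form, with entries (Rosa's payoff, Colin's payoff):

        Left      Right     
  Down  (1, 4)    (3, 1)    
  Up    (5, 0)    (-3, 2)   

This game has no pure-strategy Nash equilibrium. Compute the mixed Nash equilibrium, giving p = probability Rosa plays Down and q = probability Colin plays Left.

Colin's indifference between Left and Right determines Rosa's mixing probability p:
  Colin's expected payoff from Left: p·4 + (1−p)·0 = 4p
  Colin's expected payoff from Right: p·1 + (1−p)·2 = -p + 2
  4p = -p + 2  ⇒  5p = 2  ⇒  p = 2/5.
For Rosa to be willing to mix, Rosa must be indifferent between Down and Up, which pins down Colin's mix.
  Rosa's payoff to Down: q·1 + (1−q)·3 = -2q + 3
  Rosa's payoff to Up: q·5 + (1−q)·(-3) = 8q - 3
  -2q + 3 = 8q - 3  ⇒  -10q = -6  ⇒  q = 3/5.

p = 2/5, q = 3/5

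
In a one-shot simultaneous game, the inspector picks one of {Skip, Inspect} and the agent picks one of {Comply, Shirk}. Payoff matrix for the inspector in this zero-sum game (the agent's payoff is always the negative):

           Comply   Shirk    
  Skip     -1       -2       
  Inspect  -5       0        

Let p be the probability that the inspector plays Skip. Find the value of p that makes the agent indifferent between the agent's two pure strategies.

p = 5/6

Set the agent's expected payoff from Comply equal to that from Shirk:
  the agent's payoff from Comply: p·1 + (1−p)·5 = -4p + 5
  the agent's payoff from Shirk: p·2 + (1−p)·0 = 2p
  -4p + 5 = 2p  ⇒  -6p = -5  ⇒  p = 5/6.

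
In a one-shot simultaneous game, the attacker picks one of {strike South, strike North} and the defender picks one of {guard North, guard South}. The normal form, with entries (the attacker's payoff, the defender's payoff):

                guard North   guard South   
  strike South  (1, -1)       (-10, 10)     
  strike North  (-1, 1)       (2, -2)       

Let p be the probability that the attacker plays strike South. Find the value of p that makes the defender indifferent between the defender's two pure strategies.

The attacker's mix must leave the defender indifferent between guard North and guard South.
  the defender's expected payoff from guard North: p·(-1) + (1−p)·1 = -2p + 1
  the defender's expected payoff from guard South: p·10 + (1−p)·(-2) = 12p - 2
  -2p + 1 = 12p - 2  ⇒  -14p = -3  ⇒  p = 3/14.

p = 3/14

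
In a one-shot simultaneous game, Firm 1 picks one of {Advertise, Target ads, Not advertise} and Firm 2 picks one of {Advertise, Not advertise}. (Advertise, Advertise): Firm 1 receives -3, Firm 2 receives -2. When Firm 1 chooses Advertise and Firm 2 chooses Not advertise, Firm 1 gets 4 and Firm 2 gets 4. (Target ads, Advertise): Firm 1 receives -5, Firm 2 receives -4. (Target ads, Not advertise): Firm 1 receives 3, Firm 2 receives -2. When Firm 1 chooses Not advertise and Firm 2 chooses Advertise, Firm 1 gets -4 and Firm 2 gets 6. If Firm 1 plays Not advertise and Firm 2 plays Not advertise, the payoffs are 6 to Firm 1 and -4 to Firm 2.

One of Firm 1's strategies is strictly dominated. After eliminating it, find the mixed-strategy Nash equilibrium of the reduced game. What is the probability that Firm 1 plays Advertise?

p = 5/8

Firm 1's strategy Target ads is strictly dominated by Advertise: -3 > -5 and 4 > 3. Eliminate Target ads.
Set Firm 2's expected payoff from Advertise equal to that from Not advertise:
  Firm 2's payoff from Advertise: p·(-2) + (1−p)·6 = -8p + 6
  Firm 2's payoff from Not advertise: p·4 + (1−p)·(-4) = 8p - 4
  -8p + 6 = 8p - 4  ⇒  -16p = -10  ⇒  p = 5/8.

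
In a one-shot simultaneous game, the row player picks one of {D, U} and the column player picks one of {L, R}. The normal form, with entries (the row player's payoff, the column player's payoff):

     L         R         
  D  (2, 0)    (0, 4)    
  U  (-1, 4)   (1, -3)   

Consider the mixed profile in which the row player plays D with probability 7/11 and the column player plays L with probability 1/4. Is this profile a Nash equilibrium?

Check the column player's indifference given the row player's mix p = 7/11:
  payoff from L = 16/11; payoff from R = 16/11 — equal.
Check the row player's indifference given the column player's mix q = 1/4:
  payoff from D = 1/2; payoff from U = 1/2 — equal.
Both players are indifferent, so neither can profitably deviate.

Yes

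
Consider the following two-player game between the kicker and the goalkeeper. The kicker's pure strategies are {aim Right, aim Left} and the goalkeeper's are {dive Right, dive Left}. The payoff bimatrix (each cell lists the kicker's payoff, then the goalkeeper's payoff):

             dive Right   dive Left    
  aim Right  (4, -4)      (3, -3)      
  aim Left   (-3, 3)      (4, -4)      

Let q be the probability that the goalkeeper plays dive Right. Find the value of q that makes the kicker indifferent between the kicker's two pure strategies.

The goalkeeper's mix must leave the kicker indifferent between aim Right and aim Left.
  the kicker's payoff from aim Right: q·4 + (1−q)·3 = q + 3
  the kicker's payoff from aim Left: q·(-3) + (1−q)·4 = -7q + 4
  q + 3 = -7q + 4  ⇒  8q = 1  ⇒  q = 1/8.

q = 1/8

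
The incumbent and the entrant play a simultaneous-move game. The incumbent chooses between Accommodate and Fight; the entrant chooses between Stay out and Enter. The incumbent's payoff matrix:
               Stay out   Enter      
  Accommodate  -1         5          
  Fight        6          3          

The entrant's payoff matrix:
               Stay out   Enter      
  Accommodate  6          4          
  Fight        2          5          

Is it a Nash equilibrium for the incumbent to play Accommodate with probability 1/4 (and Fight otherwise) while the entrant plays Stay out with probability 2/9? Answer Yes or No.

Given the incumbent's mix p = 1/4, the entrant's payoff from Stay out is 3 but from Enter is 19/4. The entrant strictly prefers Enter, so the entrant would not mix.
So the proposed profile is not a Nash equilibrium.

No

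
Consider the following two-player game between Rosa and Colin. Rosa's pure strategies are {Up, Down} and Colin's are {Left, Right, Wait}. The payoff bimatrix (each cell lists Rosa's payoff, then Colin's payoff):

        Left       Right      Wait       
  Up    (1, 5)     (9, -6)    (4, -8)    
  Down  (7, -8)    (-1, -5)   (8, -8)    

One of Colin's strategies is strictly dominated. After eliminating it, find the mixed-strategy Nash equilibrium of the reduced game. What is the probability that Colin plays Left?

q = 5/8

Colin's strategy Wait is strictly dominated by Right: -6 > -8 and -5 > -8. Eliminate Wait.
Rosa's indifference between Up and Down determines Colin's mixing probability q:
  Rosa's expected payoff from Up: q·1 + (1−q)·9 = -8q + 9
  Rosa's expected payoff from Down: q·7 + (1−q)·(-1) = 8q - 1
  -8q + 9 = 8q - 1  ⇒  -16q = -10  ⇒  q = 5/8.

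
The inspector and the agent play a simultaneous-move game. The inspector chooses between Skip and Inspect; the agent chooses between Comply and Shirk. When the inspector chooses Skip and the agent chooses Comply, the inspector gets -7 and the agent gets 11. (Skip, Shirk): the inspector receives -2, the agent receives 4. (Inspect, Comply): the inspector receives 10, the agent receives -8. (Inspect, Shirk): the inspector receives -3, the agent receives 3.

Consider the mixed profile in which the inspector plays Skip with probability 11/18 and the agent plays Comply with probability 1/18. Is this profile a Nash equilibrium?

Yes

Check the agent's indifference given the inspector's mix p = 11/18:
  payoff from Comply = 65/18; payoff from Shirk = 65/18 — equal.
Check the inspector's indifference given the agent's mix q = 1/18:
  payoff from Skip = -41/18; payoff from Inspect = -41/18 — equal.
Both players are indifferent, so neither can profitably deviate.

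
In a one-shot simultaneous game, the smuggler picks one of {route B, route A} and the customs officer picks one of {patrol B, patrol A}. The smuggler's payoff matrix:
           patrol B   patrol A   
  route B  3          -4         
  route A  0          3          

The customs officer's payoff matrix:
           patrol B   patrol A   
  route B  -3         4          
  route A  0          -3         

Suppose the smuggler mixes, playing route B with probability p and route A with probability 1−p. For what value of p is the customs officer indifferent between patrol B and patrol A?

For the customs officer to be willing to mix, the customs officer must be indifferent between patrol B and patrol A, which pins down the smuggler's mix.
  the customs officer's expected payoff from patrol B: p·(-3) + (1−p)·0 = -3p
  the customs officer's expected payoff from patrol A: p·4 + (1−p)·(-3) = 7p - 3
  -3p = 7p - 3  ⇒  -10p = -3  ⇒  p = 3/10.

p = 3/10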